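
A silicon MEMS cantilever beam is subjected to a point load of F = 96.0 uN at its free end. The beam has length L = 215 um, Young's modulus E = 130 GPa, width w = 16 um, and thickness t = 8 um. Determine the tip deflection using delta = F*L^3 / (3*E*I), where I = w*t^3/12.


Step 1: Calculate the second moment of area.
I = w * t^3 / 12 = 16 * 8^3 / 12 = 682.6667 um^4
Step 2: Convert E to consistent units (1 GPa = 1000 uN/um^2).
E = 130 GPa = 130000 uN/um^2
Step 3: Calculate tip deflection.
delta = F * L^3 / (3 * E * I)
delta = 96.0 * 215^3 / (3 * 130000 * 682.6667)
delta = 3.5835 um


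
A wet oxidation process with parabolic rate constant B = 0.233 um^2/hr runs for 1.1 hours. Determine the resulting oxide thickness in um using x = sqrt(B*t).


Step 1: Compute B*t = 0.233 * 1.1 = 0.2563
Step 2: x = sqrt(0.2563)
x = 0.506 um


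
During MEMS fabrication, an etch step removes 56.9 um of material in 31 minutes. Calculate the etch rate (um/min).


Step 1: Etch rate = depth / time
Step 2: rate = 56.9 / 31
rate = 1.835 um/min


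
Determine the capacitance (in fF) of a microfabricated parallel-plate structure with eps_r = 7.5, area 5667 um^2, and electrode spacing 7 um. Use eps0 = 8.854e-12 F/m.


Step 1: Convert area to m^2: A = 5667e-12 m^2
Step 2: Convert gap to m: d = 7e-6 m
Step 3: C = eps0 * eps_r * A / d
C = 8.854e-12 * 7.5 * 5667e-12 / 7e-6
Step 4: Convert to fF (multiply by 1e15).
C = 53.76 fF


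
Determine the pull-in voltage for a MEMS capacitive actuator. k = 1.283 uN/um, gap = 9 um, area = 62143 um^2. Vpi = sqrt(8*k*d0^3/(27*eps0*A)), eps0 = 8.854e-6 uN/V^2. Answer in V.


Step 1: Compute numerator: 8 * k * d0^3 = 8 * 1.283 * 9^3 = 7482.456
Step 2: Compute denominator: 27 * eps0 * A = 27 * 8.854e-6 * 62143 = 14.855781
Step 3: Vpi = sqrt(7482.456 / 14.855781)
Vpi = 22.44 V


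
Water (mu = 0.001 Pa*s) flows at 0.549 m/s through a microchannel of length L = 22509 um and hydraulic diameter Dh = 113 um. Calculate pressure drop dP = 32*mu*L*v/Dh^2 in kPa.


Step 1: Convert to SI: L = 22509e-6 m, Dh = 113e-6 m
Step 2: dP = 32 * 0.001 * 22509e-6 * 0.549 / (113e-6)^2
Step 3: dP = 30968.60 Pa
Step 4: Convert to kPa: dP = 30.97 kPa


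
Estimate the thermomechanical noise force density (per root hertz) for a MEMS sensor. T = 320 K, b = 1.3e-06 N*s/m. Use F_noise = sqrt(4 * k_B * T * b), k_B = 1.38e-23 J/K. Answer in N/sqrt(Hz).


Step 1: Compute 4 * k_B * T * b
= 4 * 1.38e-23 * 320 * 1.3e-06
= 2.2963e-26 N^2/Hz
Step 2: F_noise = sqrt(2.2963e-26)
F_noise = 1.52e-13 N/sqrt(Hz)


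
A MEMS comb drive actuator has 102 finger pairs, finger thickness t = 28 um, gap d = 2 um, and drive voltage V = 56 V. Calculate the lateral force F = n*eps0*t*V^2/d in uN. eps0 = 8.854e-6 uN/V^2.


Step 1: Parameters: n=102, eps0=8.854e-6 uN/V^2, t=28 um, V=56 V, d=2 um
Step 2: V^2 = 3136
Step 3: F = 102 * 8.854e-6 * 28 * 3136 / 2
F = 39.65 uN


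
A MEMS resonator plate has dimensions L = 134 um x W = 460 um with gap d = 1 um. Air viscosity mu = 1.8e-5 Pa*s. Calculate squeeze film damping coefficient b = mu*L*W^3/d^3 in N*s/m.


Step 1: Convert to SI.
L = 134e-6 m, W = 460e-6 m, d = 1e-6 m
Step 2: W^3 = (460e-6)^3 = 9.73e-11 m^3
Step 3: d^3 = (1e-6)^3 = 1.00e-18 m^3
Step 4: b = 1.8e-5 * 134e-6 * 9.73e-11 / 1.00e-18
b = 2.35e-01 N*s/m


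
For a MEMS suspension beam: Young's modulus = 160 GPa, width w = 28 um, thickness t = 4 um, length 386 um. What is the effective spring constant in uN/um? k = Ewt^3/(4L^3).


Step 1: Convert E to consistent units (1 GPa = 1000 uN/um^2).
E = 160 GPa = 160000 uN/um^2
Step 2: Compute t^3 = 4^3 = 64
Step 3: Compute L^3 = 386^3 = 57512456
Step 4: k = 160000 * 28 * 64 / (4 * 57512456)
k = 1.2463 uN/um


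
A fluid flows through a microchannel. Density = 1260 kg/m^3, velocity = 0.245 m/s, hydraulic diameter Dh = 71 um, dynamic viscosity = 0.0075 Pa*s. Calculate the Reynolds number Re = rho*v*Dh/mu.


Step 1: Convert Dh to meters: Dh = 71e-6 m
Step 2: Re = rho * v * Dh / mu
Re = 1260 * 0.245 * 71e-6 / 0.0075
Re = 2.922


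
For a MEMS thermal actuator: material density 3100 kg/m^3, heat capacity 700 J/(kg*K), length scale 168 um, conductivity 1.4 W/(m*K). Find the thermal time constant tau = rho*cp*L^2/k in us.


Step 1: Convert L to m: L = 168e-6 m
Step 2: L^2 = (168e-6)^2 = 2.8224e-08 m^2
Step 3: tau = 3100 * 700 * 2.8224e-08 / 1.4 = 4.37472e-02 s
Step 4: Convert to microseconds (multiply by 1e6).
tau = 43747.2 us


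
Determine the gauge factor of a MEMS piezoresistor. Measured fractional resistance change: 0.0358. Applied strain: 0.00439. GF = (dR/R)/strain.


Step 1: Identify values.
dR/R = 0.0358, strain = 0.00439
Step 2: GF = (dR/R) / strain = 0.0358 / 0.00439
GF = 8.2


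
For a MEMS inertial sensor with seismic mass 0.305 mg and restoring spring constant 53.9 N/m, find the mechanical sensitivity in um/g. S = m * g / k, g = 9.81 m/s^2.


Step 1: Convert mass: m = 0.305 mg = 3.05e-07 kg
Step 2: S = m * g / k = 3.05e-07 * 9.81 / 53.9
Step 3: S = 5.55e-08 m/g
Step 4: Convert to um/g: S = 0.056 um/g


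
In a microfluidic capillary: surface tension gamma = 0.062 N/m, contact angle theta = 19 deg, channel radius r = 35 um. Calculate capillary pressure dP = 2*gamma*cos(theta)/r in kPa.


Step 1: cos(19 deg) = 0.9455
Step 2: Convert r to m: r = 35e-6 m
Step 3: dP = 2 * 0.062 * 0.9455 / 35e-6 = 3349.8 Pa
Step 4: Convert Pa to kPa (divide by 1000).
dP = 3.35 kPa


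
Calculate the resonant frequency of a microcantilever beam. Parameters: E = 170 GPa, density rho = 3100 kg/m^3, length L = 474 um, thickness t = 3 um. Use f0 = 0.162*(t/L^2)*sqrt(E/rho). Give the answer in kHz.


Step 1: Convert units to SI.
t_SI = 3e-6 m, L_SI = 474e-6 m
Step 2: Calculate sqrt(E/rho).
sqrt(170e9 / 3100) = 7405.32 m/s
Step 3: Compute f0.
f0 = 0.162 * 3e-6 / (474e-6)^2 * 7405.32 = 16018.6 Hz = 16.02 kHz


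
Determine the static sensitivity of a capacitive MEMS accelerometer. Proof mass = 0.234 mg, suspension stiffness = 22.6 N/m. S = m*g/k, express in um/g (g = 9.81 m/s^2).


Step 1: Convert mass: m = 0.234 mg = 2.34e-07 kg
Step 2: S = m * g / k = 2.34e-07 * 9.81 / 22.6
Step 3: S = 1.02e-07 m/g
Step 4: Convert to um/g: S = 0.102 um/g


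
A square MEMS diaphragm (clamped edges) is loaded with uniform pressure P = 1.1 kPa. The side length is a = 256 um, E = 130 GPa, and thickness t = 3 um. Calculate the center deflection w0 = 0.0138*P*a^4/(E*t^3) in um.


Step 1: Convert pressure to compatible units (E is in GPa, so P in GPa).
P = 1.1 kPa = 1.1e-6 GPa
Step 2: Compute numerator: 0.0138 * P * a^4.
a^4 = 256^4 = 4294967296
numerator = 0.0138 * 1.1e-6 * 4294967296 = 6.5198e+01
Step 3: Compute denominator: E * t^3 = 130 * 3^3 = 3510
Step 4: w0 = numerator / denominator = 6.5198e+01 / 3510 = 0.0186 um


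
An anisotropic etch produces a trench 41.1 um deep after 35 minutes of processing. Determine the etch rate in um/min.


Step 1: Etch rate = depth / time
Step 2: rate = 41.1 / 35
rate = 1.174 um/min


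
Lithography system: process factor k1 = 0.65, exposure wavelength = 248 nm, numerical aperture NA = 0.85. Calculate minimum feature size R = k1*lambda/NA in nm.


Step 1: Identify values: k1 = 0.65, lambda = 248 nm, NA = 0.85
Step 2: R = k1 * lambda / NA
R = 0.65 * 248 / 0.85
R = 189.6 nm


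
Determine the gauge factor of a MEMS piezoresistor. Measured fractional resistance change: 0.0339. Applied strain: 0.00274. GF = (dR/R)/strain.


Step 1: Identify values.
dR/R = 0.0339, strain = 0.00274
Step 2: GF = (dR/R) / strain = 0.0339 / 0.00274
GF = 12.4


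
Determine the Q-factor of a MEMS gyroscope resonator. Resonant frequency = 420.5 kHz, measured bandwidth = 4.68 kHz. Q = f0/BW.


Step 1: Q = f0 / bandwidth
Step 2: Q = 420.5 / 4.68
Q = 89.9


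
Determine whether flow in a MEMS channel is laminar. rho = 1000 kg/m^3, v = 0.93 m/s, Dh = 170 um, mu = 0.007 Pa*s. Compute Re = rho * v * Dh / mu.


Step 1: Convert Dh to meters: Dh = 170e-6 m
Step 2: Re = rho * v * Dh / mu
Re = 1000 * 0.93 * 170e-6 / 0.007
Re = 22.586
Since Re = 22.586 is below ~2300, the flow is laminar.


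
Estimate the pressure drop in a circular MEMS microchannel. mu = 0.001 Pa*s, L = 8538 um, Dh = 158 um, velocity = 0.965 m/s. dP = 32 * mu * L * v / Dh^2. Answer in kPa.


Step 1: Convert to SI: L = 8538e-6 m, Dh = 158e-6 m
Step 2: dP = 32 * 0.001 * 8538e-6 * 0.965 / (158e-6)^2
Step 3: dP = 10561.35 Pa
Step 4: Convert to kPa: dP = 10.56 kPa


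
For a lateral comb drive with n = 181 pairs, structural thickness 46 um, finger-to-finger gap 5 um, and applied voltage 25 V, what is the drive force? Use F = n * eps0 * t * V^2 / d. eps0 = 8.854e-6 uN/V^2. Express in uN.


Step 1: Parameters: n=181, eps0=8.854e-6 uN/V^2, t=46 um, V=25 V, d=5 um
Step 2: V^2 = 625
Step 3: F = 181 * 8.854e-6 * 46 * 625 / 5
F = 9.215 uN


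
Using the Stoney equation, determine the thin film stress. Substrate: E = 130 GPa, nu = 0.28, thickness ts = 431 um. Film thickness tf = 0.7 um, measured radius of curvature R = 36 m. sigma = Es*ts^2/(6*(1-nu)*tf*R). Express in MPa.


Step 1: Compute numerator: Es * ts^2 = 130 * 431^2 = 24148930 (GPa*um^2)
Step 2: Compute denominator (R in um): 6*(1-nu)*tf*R = 6*0.72*0.7*36e6 = 108864000.0 (um^2)
Step 3: sigma (GPa) = 24148930 / 108864000.0 = 2.21827e-01 GPa
Step 4: Convert to MPa (x1000): sigma = 221.8 MPa


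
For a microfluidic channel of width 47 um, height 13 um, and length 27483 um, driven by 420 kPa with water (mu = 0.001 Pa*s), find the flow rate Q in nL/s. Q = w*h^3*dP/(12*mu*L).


Step 1: Convert all dimensions to SI (meters).
w = 47e-6 m, h = 13e-6 m, L = 27483e-6 m, dP = 420e3 Pa
Step 2: Q = w * h^3 * dP / (12 * mu * L)
Q = 47e-6 * (13e-6)^3 * 420e3 / (12 * 0.001 * 27483e-6) = 1.3150184e-10 m^3/s
Step 3: Convert Q from m^3/s to nL/s (1 m^3 = 1e12 nL, so multiply by 1e12).
Q = 131.502 nL/s


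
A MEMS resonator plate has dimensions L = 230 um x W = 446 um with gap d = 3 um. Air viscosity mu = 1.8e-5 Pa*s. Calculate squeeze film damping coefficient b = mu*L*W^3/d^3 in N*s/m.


Step 1: Convert to SI.
L = 230e-6 m, W = 446e-6 m, d = 3e-6 m
Step 2: W^3 = (446e-6)^3 = 8.87e-11 m^3
Step 3: d^3 = (3e-6)^3 = 2.70e-17 m^3
Step 4: b = 1.8e-5 * 230e-6 * 8.87e-11 / 2.70e-17
b = 1.36e-02 N*s/m


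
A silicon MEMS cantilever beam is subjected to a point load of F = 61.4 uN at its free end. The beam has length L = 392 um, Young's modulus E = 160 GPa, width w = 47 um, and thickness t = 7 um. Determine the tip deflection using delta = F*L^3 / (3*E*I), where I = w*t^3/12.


Step 1: Calculate the second moment of area.
I = w * t^3 / 12 = 47 * 7^3 / 12 = 1343.4167 um^4
Step 2: Convert E to consistent units (1 GPa = 1000 uN/um^2).
E = 160 GPa = 160000 uN/um^2
Step 3: Calculate tip deflection.
delta = F * L^3 / (3 * E * I)
delta = 61.4 * 392^3 / (3 * 160000 * 1343.4167)
delta = 5.7355 um


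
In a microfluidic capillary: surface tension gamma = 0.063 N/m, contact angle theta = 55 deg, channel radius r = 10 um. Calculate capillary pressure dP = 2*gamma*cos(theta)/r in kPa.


Step 1: cos(55 deg) = 0.5736
Step 2: Convert r to m: r = 10e-6 m
Step 3: dP = 2 * 0.063 * 0.5736 / 10e-6 = 7227.4 Pa
Step 4: Convert Pa to kPa (divide by 1000).
dP = 7.23 kPa


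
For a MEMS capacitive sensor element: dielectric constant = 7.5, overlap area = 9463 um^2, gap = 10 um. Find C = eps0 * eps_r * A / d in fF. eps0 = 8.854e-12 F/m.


Step 1: Convert area to m^2: A = 9463e-12 m^2
Step 2: Convert gap to m: d = 10e-6 m
Step 3: C = eps0 * eps_r * A / d
C = 8.854e-12 * 7.5 * 9463e-12 / 10e-6
Step 4: Convert to fF (multiply by 1e15).
C = 62.84 fF


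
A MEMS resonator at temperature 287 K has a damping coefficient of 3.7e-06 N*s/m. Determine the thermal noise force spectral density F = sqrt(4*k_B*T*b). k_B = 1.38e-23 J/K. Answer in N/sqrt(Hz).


Step 1: Compute 4 * k_B * T * b
= 4 * 1.38e-23 * 287 * 3.7e-06
= 5.8617e-26 N^2/Hz
Step 2: F_noise = sqrt(5.8617e-26)
F_noise = 2.42e-13 N/sqrt(Hz)


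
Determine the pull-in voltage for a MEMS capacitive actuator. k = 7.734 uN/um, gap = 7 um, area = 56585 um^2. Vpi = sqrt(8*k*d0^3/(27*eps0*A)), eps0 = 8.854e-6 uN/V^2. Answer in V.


Step 1: Compute numerator: 8 * k * d0^3 = 8 * 7.734 * 7^3 = 21222.096
Step 2: Compute denominator: 27 * eps0 * A = 27 * 8.854e-6 * 56585 = 13.527097
Step 3: Vpi = sqrt(21222.096 / 13.527097)
Vpi = 39.61 V


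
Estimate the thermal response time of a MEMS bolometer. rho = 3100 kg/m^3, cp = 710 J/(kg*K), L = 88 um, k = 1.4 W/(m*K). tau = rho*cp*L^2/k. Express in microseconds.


Step 1: Convert L to m: L = 88e-6 m
Step 2: L^2 = (88e-6)^2 = 7.744e-09 m^2
Step 3: tau = 3100 * 710 * 7.744e-09 / 1.4 = 1.217467429e-02 s
Step 4: Convert to microseconds (multiply by 1e6).
tau = 12174.674 us


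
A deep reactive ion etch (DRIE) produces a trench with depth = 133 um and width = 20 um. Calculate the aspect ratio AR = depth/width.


Step 1: AR = depth / width
Step 2: AR = 133 / 20
AR = 6.7


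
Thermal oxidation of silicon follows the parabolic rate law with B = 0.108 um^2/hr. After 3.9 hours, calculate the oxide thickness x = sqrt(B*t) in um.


Step 1: Compute B*t = 0.108 * 3.9 = 0.4212
Step 2: x = sqrt(0.4212)
x = 0.649 um


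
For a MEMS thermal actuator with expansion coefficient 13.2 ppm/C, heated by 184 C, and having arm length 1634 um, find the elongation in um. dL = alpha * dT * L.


Step 1: Convert CTE: alpha = 13.2 ppm/C = 13.2e-6 /C
Step 2: dL = 13.2e-6 * 184 * 1634
dL = 3.9687 um


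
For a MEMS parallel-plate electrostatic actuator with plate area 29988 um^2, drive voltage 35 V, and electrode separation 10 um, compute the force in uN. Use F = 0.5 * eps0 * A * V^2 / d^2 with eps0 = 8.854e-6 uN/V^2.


Step 1: Identify parameters.
eps0 = 8.854e-6 uN/V^2, A = 29988 um^2, V = 35 V, d = 10 um
Step 2: Compute V^2 = 35^2 = 1225
Step 3: Compute d^2 = 10^2 = 100
Step 4: F = 0.5 * 8.854e-6 * 29988 * 1225 / 100
F = 1.626 uN


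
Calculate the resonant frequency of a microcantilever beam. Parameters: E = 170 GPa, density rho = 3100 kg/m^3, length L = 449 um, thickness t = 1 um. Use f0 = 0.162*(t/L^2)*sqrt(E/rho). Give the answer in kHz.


Step 1: Convert units to SI.
t_SI = 1e-6 m, L_SI = 449e-6 m
Step 2: Calculate sqrt(E/rho).
sqrt(170e9 / 3100) = 7405.32 m/s
Step 3: Compute f0.
f0 = 0.162 * 1e-6 / (449e-6)^2 * 7405.32 = 5950.7 Hz = 5.95 kHz


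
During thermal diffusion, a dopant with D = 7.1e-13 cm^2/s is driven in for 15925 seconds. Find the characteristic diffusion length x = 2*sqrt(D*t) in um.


Step 1: Compute D*t = 7.1e-13 * 15925 = 1.130675e-08 cm^2
Step 2: sqrt(D*t) = 1.06333e-04 cm
Step 3: x = 2 * 1.06333e-04 cm = 2.12666e-04 cm
Step 4: Convert to um (1 cm = 1e4 um): x = 2.127 um


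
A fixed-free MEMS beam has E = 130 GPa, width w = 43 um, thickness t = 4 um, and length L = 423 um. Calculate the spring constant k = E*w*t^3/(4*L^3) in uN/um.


Step 1: Convert E to consistent units (1 GPa = 1000 uN/um^2).
E = 130 GPa = 130000 uN/um^2
Step 2: Compute t^3 = 4^3 = 64
Step 3: Compute L^3 = 423^3 = 75686967
Step 4: k = 130000 * 43 * 64 / (4 * 75686967)
k = 1.1817 uN/um


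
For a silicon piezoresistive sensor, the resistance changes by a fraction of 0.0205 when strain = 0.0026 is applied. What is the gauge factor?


Step 1: Identify values.
dR/R = 0.0205, strain = 0.0026
Step 2: GF = (dR/R) / strain = 0.0205 / 0.0026
GF = 7.9


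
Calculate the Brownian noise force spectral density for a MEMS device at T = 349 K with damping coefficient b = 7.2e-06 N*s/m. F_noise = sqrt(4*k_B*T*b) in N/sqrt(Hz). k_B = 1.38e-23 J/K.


Step 1: Compute 4 * k_B * T * b
= 4 * 1.38e-23 * 349 * 7.2e-06
= 1.3871e-25 N^2/Hz
Step 2: F_noise = sqrt(1.3871e-25)
F_noise = 3.72e-13 N/sqrt(Hz)


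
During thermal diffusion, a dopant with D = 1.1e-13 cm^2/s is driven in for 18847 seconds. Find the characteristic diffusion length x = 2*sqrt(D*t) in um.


Step 1: Compute D*t = 1.1e-13 * 18847 = 2.07317e-09 cm^2
Step 2: sqrt(D*t) = 4.5532e-05 cm
Step 3: x = 2 * 4.5532e-05 cm = 9.1064e-05 cm
Step 4: Convert to um (1 cm = 1e4 um): x = 0.911 um


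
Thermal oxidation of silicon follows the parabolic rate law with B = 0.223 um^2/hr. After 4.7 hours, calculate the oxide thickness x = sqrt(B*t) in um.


Step 1: Compute B*t = 0.223 * 4.7 = 1.0481
Step 2: x = sqrt(1.0481)
x = 1.024 um


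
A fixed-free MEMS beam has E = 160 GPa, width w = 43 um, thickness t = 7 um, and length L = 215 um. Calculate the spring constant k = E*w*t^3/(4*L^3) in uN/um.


Step 1: Convert E to consistent units (1 GPa = 1000 uN/um^2).
E = 160 GPa = 160000 uN/um^2
Step 2: Compute t^3 = 7^3 = 343
Step 3: Compute L^3 = 215^3 = 9938375
Step 4: k = 160000 * 43 * 343 / (4 * 9938375)
k = 59.3618 uN/um


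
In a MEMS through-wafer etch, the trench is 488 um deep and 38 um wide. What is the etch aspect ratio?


Step 1: AR = depth / width
Step 2: AR = 488 / 38
AR = 12.8


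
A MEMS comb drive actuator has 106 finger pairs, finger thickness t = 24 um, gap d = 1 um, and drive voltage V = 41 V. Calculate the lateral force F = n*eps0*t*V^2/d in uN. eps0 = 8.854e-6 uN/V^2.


Step 1: Parameters: n=106, eps0=8.854e-6 uN/V^2, t=24 um, V=41 V, d=1 um
Step 2: V^2 = 1681
Step 3: F = 106 * 8.854e-6 * 24 * 1681 / 1
F = 37.864 uN


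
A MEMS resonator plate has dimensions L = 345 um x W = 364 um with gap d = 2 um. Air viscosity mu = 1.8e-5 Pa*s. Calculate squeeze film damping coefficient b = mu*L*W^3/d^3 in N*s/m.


Step 1: Convert to SI.
L = 345e-6 m, W = 364e-6 m, d = 2e-6 m
Step 2: W^3 = (364e-6)^3 = 4.82e-11 m^3
Step 3: d^3 = (2e-6)^3 = 8.00e-18 m^3
Step 4: b = 1.8e-5 * 345e-6 * 4.82e-11 / 8.00e-18
b = 3.74e-02 N*s/m


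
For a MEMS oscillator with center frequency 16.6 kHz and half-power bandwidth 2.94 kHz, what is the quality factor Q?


Step 1: Q = f0 / bandwidth
Step 2: Q = 16.6 / 2.94
Q = 5.6


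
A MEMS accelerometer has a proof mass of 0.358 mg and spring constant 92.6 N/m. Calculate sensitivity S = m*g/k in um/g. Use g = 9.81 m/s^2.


Step 1: Convert mass: m = 0.358 mg = 3.58e-07 kg
Step 2: S = m * g / k = 3.58e-07 * 9.81 / 92.6
Step 3: S = 3.79e-08 m/g
Step 4: Convert to um/g: S = 0.038 um/g


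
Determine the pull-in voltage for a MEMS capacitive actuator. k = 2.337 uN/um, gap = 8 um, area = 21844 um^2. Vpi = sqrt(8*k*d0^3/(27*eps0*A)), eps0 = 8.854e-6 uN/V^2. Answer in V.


Step 1: Compute numerator: 8 * k * d0^3 = 8 * 2.337 * 8^3 = 9572.352
Step 2: Compute denominator: 27 * eps0 * A = 27 * 8.854e-6 * 21844 = 5.221983
Step 3: Vpi = sqrt(9572.352 / 5.221983)
Vpi = 42.81 V


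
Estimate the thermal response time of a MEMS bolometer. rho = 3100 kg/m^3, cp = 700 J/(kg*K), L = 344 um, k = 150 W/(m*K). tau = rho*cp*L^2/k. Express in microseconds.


Step 1: Convert L to m: L = 344e-6 m
Step 2: L^2 = (344e-6)^2 = 1.18336e-07 m^2
Step 3: tau = 3100 * 700 * 1.18336e-07 / 150 = 1.71192747e-03 s
Step 4: Convert to microseconds (multiply by 1e6).
tau = 1711.927 us


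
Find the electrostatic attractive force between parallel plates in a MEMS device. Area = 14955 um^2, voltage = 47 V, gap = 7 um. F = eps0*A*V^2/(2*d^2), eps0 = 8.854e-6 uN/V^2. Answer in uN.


Step 1: Identify parameters.
eps0 = 8.854e-6 uN/V^2, A = 14955 um^2, V = 47 V, d = 7 um
Step 2: Compute V^2 = 47^2 = 2209
Step 3: Compute d^2 = 7^2 = 49
Step 4: F = 0.5 * 8.854e-6 * 14955 * 2209 / 49
F = 2.985 uN


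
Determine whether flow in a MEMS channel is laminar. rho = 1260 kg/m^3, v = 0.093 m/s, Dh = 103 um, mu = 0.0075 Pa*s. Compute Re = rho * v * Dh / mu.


Step 1: Convert Dh to meters: Dh = 103e-6 m
Step 2: Re = rho * v * Dh / mu
Re = 1260 * 0.093 * 103e-6 / 0.0075
Re = 1.609
Since Re = 1.609 is below ~2300, the flow is laminar.


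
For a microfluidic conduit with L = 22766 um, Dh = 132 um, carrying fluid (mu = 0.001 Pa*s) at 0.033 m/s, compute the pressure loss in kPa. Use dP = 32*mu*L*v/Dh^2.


Step 1: Convert to SI: L = 22766e-6 m, Dh = 132e-6 m
Step 2: dP = 32 * 0.001 * 22766e-6 * 0.033 / (132e-6)^2
Step 3: dP = 1379.76 Pa
Step 4: Convert to kPa: dP = 1.38 kPa


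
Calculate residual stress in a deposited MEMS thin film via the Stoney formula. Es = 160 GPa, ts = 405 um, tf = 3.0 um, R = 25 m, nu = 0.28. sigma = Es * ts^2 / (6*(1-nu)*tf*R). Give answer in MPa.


Step 1: Compute numerator: Es * ts^2 = 160 * 405^2 = 26244000 (GPa*um^2)
Step 2: Compute denominator (R in um): 6*(1-nu)*tf*R = 6*0.72*3.0*25e6 = 324000000.0 (um^2)
Step 3: sigma (GPa) = 26244000 / 324000000.0 = 8.1e-02 GPa
Step 4: Convert to MPa (x1000): sigma = 81.0 MPa


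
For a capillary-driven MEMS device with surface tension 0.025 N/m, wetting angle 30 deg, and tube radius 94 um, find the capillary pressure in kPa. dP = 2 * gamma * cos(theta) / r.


Step 1: cos(30 deg) = 0.866
Step 2: Convert r to m: r = 94e-6 m
Step 3: dP = 2 * 0.025 * 0.866 / 94e-6 = 460.6 Pa
Step 4: Convert Pa to kPa (divide by 1000).
dP = 0.46 kPa


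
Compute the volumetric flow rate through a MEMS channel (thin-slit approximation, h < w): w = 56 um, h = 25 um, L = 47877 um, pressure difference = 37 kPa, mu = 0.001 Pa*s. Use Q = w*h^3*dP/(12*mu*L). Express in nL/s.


Step 1: Convert all dimensions to SI (meters).
w = 56e-6 m, h = 25e-6 m, L = 47877e-6 m, dP = 37e3 Pa
Step 2: Q = w * h^3 * dP / (12 * mu * L)
Q = 56e-6 * (25e-6)^3 * 37e3 / (12 * 0.001 * 47877e-6) = 5.6351e-11 m^3/s
Step 3: Convert Q from m^3/s to nL/s (1 m^3 = 1e12 nL, so multiply by 1e12).
Q = 56.351 nL/s


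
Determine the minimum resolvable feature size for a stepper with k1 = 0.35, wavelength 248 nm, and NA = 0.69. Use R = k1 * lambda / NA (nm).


Step 1: Identify values: k1 = 0.35, lambda = 248 nm, NA = 0.69
Step 2: R = k1 * lambda / NA
R = 0.35 * 248 / 0.69
R = 125.8 nm


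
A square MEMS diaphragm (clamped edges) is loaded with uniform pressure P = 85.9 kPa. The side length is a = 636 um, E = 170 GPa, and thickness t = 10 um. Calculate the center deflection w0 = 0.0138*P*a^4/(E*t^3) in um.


Step 1: Convert pressure to compatible units (E is in GPa, so P in GPa).
P = 85.9 kPa = 85.9e-6 GPa
Step 2: Compute numerator: 0.0138 * P * a^4.
a^4 = 636^4 = 163617014016
numerator = 0.0138 * 85.9e-6 * 163617014016 = 1.939549e+05
Step 3: Compute denominator: E * t^3 = 170 * 10^3 = 170000
Step 4: w0 = numerator / denominator = 1.939549e+05 / 170000 = 1.1409 um


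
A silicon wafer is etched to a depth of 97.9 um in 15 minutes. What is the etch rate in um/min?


Step 1: Etch rate = depth / time
Step 2: rate = 97.9 / 15
rate = 6.527 um/min


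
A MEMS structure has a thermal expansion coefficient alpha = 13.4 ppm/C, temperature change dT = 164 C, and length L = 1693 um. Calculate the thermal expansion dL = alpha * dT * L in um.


Step 1: Convert CTE: alpha = 13.4 ppm/C = 13.4e-6 /C
Step 2: dL = 13.4e-6 * 164 * 1693
dL = 3.7205 um


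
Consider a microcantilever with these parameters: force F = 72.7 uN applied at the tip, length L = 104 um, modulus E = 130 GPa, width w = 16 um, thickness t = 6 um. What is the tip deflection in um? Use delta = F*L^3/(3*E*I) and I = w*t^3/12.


Step 1: Calculate the second moment of area.
I = w * t^3 / 12 = 16 * 6^3 / 12 = 288.0 um^4
Step 2: Convert E to consistent units (1 GPa = 1000 uN/um^2).
E = 130 GPa = 130000 uN/um^2
Step 3: Calculate tip deflection.
delta = F * L^3 / (3 * E * I)
delta = 72.7 * 104^3 / (3 * 130000 * 288.0)
delta = 0.7281 um


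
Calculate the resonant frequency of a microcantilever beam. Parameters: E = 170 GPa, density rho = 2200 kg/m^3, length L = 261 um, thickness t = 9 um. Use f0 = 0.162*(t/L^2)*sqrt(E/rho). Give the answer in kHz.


Step 1: Convert units to SI.
t_SI = 9e-6 m, L_SI = 261e-6 m
Step 2: Calculate sqrt(E/rho).
sqrt(170e9 / 2200) = 8790.49 m/s
Step 3: Compute f0.
f0 = 0.162 * 9e-6 / (261e-6)^2 * 8790.49 = 188143.7 Hz = 188.14 kHz


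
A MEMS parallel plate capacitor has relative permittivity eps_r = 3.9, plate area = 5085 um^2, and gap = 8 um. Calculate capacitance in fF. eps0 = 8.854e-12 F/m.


Step 1: Convert area to m^2: A = 5085e-12 m^2
Step 2: Convert gap to m: d = 8e-6 m
Step 3: C = eps0 * eps_r * A / d
C = 8.854e-12 * 3.9 * 5085e-12 / 8e-6
Step 4: Convert to fF (multiply by 1e15).
C = 21.95 fF


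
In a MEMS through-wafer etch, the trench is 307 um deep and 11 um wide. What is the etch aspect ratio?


Step 1: AR = depth / width
Step 2: AR = 307 / 11
AR = 27.9


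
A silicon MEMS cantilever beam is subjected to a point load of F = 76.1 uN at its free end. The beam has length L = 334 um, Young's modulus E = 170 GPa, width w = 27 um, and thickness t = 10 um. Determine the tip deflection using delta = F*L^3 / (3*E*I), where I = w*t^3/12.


Step 1: Calculate the second moment of area.
I = w * t^3 / 12 = 27 * 10^3 / 12 = 2250.0 um^4
Step 2: Convert E to consistent units (1 GPa = 1000 uN/um^2).
E = 170 GPa = 170000 uN/um^2
Step 3: Calculate tip deflection.
delta = F * L^3 / (3 * E * I)
delta = 76.1 * 334^3 / (3 * 170000 * 2250.0)
delta = 2.471 um


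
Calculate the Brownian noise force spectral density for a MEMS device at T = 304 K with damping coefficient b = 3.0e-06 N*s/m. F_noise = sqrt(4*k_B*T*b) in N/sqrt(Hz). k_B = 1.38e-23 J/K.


Step 1: Compute 4 * k_B * T * b
= 4 * 1.38e-23 * 304 * 3.0e-06
= 5.0342e-26 N^2/Hz
Step 2: F_noise = sqrt(5.0342e-26)
F_noise = 2.24e-13 N/sqrt(Hz)


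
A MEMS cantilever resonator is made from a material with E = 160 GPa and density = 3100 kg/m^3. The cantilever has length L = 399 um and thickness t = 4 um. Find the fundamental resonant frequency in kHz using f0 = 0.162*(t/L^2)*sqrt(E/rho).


Step 1: Convert units to SI.
t_SI = 4e-6 m, L_SI = 399e-6 m
Step 2: Calculate sqrt(E/rho).
sqrt(160e9 / 3100) = 7184.21 m/s
Step 3: Compute f0.
f0 = 0.162 * 4e-6 / (399e-6)^2 * 7184.21 = 29242.1 Hz = 29.24 kHz


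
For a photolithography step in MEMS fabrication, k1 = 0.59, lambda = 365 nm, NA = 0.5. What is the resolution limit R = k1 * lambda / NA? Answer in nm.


Step 1: Identify values: k1 = 0.59, lambda = 365 nm, NA = 0.5
Step 2: R = k1 * lambda / NA
R = 0.59 * 365 / 0.5
R = 430.7 nm


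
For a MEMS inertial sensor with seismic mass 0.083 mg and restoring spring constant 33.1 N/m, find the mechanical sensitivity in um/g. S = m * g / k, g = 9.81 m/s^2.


Step 1: Convert mass: m = 0.083 mg = 8.30e-08 kg
Step 2: S = m * g / k = 8.30e-08 * 9.81 / 33.1
Step 3: S = 2.46e-08 m/g
Step 4: Convert to um/g: S = 0.025 um/g


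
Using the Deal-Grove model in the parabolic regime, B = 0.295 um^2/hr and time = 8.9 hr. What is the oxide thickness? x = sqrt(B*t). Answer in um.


Step 1: Compute B*t = 0.295 * 8.9 = 2.6255
Step 2: x = sqrt(2.6255)
x = 1.62 um


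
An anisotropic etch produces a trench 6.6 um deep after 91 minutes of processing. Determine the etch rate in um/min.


Step 1: Etch rate = depth / time
Step 2: rate = 6.6 / 91
rate = 0.073 um/min


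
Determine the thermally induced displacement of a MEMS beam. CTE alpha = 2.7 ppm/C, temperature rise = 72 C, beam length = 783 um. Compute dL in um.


Step 1: Convert CTE: alpha = 2.7 ppm/C = 2.7e-6 /C
Step 2: dL = 2.7e-6 * 72 * 783
dL = 0.1522 um


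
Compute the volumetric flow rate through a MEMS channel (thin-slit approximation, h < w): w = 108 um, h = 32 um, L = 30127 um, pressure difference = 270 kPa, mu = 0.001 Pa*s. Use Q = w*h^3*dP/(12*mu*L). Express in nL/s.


Step 1: Convert all dimensions to SI (meters).
w = 108e-6 m, h = 32e-6 m, L = 30127e-6 m, dP = 270e3 Pa
Step 2: Q = w * h^3 * dP / (12 * mu * L)
Q = 108e-6 * (32e-6)^3 * 270e3 / (12 * 0.001 * 30127e-6) = 2.64301922e-09 m^3/s
Step 3: Convert Q from m^3/s to nL/s (1 m^3 = 1e12 nL, so multiply by 1e12).
Q = 2643.019 nL/s


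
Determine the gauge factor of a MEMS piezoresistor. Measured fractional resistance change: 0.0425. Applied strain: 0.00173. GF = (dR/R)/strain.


Step 1: Identify values.
dR/R = 0.0425, strain = 0.00173
Step 2: GF = (dR/R) / strain = 0.0425 / 0.00173
GF = 24.6


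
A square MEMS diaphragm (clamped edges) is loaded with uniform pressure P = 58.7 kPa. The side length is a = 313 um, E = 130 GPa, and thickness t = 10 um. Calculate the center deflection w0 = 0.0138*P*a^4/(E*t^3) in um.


Step 1: Convert pressure to compatible units (E is in GPa, so P in GPa).
P = 58.7 kPa = 58.7e-6 GPa
Step 2: Compute numerator: 0.0138 * P * a^4.
a^4 = 313^4 = 9597924961
numerator = 0.0138 * 58.7e-6 * 9597924961 = 7.7749e+03
Step 3: Compute denominator: E * t^3 = 130 * 10^3 = 130000
Step 4: w0 = numerator / denominator = 7.7749e+03 / 130000 = 0.0598 um


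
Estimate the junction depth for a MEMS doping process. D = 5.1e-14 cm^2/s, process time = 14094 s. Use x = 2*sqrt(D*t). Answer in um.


Step 1: Compute D*t = 5.1e-14 * 14094 = 7.18794e-10 cm^2
Step 2: sqrt(D*t) = 2.681e-05 cm
Step 3: x = 2 * 2.681e-05 cm = 5.362e-05 cm
Step 4: Convert to um (1 cm = 1e4 um): x = 0.536 um


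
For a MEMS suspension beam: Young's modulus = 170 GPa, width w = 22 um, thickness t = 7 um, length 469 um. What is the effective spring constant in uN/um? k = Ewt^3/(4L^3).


Step 1: Convert E to consistent units (1 GPa = 1000 uN/um^2).
E = 170 GPa = 170000 uN/um^2
Step 2: Compute t^3 = 7^3 = 343
Step 3: Compute L^3 = 469^3 = 103161709
Step 4: k = 170000 * 22 * 343 / (4 * 103161709)
k = 3.1088 uN/um


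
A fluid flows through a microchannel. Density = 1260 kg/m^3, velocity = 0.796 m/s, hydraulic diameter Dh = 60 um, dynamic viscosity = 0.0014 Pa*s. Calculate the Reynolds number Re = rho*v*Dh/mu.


Step 1: Convert Dh to meters: Dh = 60e-6 m
Step 2: Re = rho * v * Dh / mu
Re = 1260 * 0.796 * 60e-6 / 0.0014
Re = 42.984


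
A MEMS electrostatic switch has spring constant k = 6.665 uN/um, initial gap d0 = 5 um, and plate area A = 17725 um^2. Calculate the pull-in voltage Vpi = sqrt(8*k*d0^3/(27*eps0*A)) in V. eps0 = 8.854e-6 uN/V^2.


Step 1: Compute numerator: 8 * k * d0^3 = 8 * 6.665 * 5^3 = 6665.0
Step 2: Compute denominator: 27 * eps0 * A = 27 * 8.854e-6 * 17725 = 4.237303
Step 3: Vpi = sqrt(6665.0 / 4.237303)
Vpi = 39.66 V


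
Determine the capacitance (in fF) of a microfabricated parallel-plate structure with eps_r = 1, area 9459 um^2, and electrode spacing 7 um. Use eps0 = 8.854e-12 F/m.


Step 1: Convert area to m^2: A = 9459e-12 m^2
Step 2: Convert gap to m: d = 7e-6 m
Step 3: C = eps0 * eps_r * A / d
C = 8.854e-12 * 1 * 9459e-12 / 7e-6
Step 4: Convert to fF (multiply by 1e15).
C = 11.96 fF


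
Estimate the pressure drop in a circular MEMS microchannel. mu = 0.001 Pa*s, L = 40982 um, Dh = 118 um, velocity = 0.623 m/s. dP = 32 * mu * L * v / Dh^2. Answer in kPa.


Step 1: Convert to SI: L = 40982e-6 m, Dh = 118e-6 m
Step 2: dP = 32 * 0.001 * 40982e-6 * 0.623 / (118e-6)^2
Step 3: dP = 58676.90 Pa
Step 4: Convert to kPa: dP = 58.68 kPa


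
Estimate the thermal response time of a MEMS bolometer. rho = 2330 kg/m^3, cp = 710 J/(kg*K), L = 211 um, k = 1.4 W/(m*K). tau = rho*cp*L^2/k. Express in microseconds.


Step 1: Convert L to m: L = 211e-6 m
Step 2: L^2 = (211e-6)^2 = 4.4521e-08 m^2
Step 3: tau = 2330 * 710 * 4.4521e-08 / 1.4 = 5.260792164e-02 s
Step 4: Convert to microseconds (multiply by 1e6).
tau = 52607.922 us


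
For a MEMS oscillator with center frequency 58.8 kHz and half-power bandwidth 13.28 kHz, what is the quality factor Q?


Step 1: Q = f0 / bandwidth
Step 2: Q = 58.8 / 13.28
Q = 4.4


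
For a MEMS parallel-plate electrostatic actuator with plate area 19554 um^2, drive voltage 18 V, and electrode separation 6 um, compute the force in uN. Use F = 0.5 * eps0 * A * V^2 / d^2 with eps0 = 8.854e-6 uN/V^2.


Step 1: Identify parameters.
eps0 = 8.854e-6 uN/V^2, A = 19554 um^2, V = 18 V, d = 6 um
Step 2: Compute V^2 = 18^2 = 324
Step 3: Compute d^2 = 6^2 = 36
Step 4: F = 0.5 * 8.854e-6 * 19554 * 324 / 36
F = 0.779 uN


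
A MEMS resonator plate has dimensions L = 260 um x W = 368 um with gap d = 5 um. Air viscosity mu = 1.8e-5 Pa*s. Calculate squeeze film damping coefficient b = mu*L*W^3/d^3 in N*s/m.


Step 1: Convert to SI.
L = 260e-6 m, W = 368e-6 m, d = 5e-6 m
Step 2: W^3 = (368e-6)^3 = 4.98e-11 m^3
Step 3: d^3 = (5e-6)^3 = 1.25e-16 m^3
Step 4: b = 1.8e-5 * 260e-6 * 4.98e-11 / 1.25e-16
b = 1.87e-03 N*s/m


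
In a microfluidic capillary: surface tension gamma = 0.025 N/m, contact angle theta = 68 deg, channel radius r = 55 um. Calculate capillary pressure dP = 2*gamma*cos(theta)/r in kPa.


Step 1: cos(68 deg) = 0.3746
Step 2: Convert r to m: r = 55e-6 m
Step 3: dP = 2 * 0.025 * 0.3746 / 55e-6 = 340.5 Pa
Step 4: Convert Pa to kPa (divide by 1000).
dP = 0.34 kPa


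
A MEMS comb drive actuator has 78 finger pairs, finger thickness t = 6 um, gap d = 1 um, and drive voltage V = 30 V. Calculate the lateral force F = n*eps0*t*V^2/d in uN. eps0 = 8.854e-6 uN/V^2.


Step 1: Parameters: n=78, eps0=8.854e-6 uN/V^2, t=6 um, V=30 V, d=1 um
Step 2: V^2 = 900
Step 3: F = 78 * 8.854e-6 * 6 * 900 / 1
F = 3.729 uN


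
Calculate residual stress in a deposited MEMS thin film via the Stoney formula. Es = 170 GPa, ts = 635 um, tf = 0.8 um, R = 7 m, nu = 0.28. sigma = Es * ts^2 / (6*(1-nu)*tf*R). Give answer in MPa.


Step 1: Compute numerator: Es * ts^2 = 170 * 635^2 = 68548250 (GPa*um^2)
Step 2: Compute denominator (R in um): 6*(1-nu)*tf*R = 6*0.72*0.8*7e6 = 24192000.0 (um^2)
Step 3: sigma (GPa) = 68548250 / 24192000.0 = 2.833509e+00 GPa
Step 4: Convert to MPa (x1000): sigma = 2833.5 MPa


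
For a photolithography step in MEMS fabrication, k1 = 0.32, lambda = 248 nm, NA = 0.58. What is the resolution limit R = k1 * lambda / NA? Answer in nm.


Step 1: Identify values: k1 = 0.32, lambda = 248 nm, NA = 0.58
Step 2: R = k1 * lambda / NA
R = 0.32 * 248 / 0.58
R = 136.8 nm


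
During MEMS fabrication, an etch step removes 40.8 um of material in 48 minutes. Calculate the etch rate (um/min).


Step 1: Etch rate = depth / time
Step 2: rate = 40.8 / 48
rate = 0.85 um/min


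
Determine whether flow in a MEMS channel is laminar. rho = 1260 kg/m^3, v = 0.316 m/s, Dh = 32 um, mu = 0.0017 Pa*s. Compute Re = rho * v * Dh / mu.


Step 1: Convert Dh to meters: Dh = 32e-6 m
Step 2: Re = rho * v * Dh / mu
Re = 1260 * 0.316 * 32e-6 / 0.0017
Re = 7.495
Since Re = 7.495 is below ~2300, the flow is laminar.


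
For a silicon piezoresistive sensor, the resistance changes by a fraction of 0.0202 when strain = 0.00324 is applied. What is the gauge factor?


Step 1: Identify values.
dR/R = 0.0202, strain = 0.00324
Step 2: GF = (dR/R) / strain = 0.0202 / 0.00324
GF = 6.2


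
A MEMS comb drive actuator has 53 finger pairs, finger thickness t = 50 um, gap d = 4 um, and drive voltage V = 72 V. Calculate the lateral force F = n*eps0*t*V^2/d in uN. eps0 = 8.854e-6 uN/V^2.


Step 1: Parameters: n=53, eps0=8.854e-6 uN/V^2, t=50 um, V=72 V, d=4 um
Step 2: V^2 = 5184
Step 3: F = 53 * 8.854e-6 * 50 * 5184 / 4
F = 30.408 uN


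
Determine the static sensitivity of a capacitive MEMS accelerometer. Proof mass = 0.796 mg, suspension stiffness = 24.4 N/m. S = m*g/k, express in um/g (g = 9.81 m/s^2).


Step 1: Convert mass: m = 0.796 mg = 7.96e-07 kg
Step 2: S = m * g / k = 7.96e-07 * 9.81 / 24.4
Step 3: S = 3.20e-07 m/g
Step 4: Convert to um/g: S = 0.32 um/g


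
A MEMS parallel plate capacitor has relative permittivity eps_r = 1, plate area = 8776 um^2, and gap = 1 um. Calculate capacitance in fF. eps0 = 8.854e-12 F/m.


Step 1: Convert area to m^2: A = 8776e-12 m^2
Step 2: Convert gap to m: d = 1e-6 m
Step 3: C = eps0 * eps_r * A / d
C = 8.854e-12 * 1 * 8776e-12 / 1e-6
Step 4: Convert to fF (multiply by 1e15).
C = 77.7 fF


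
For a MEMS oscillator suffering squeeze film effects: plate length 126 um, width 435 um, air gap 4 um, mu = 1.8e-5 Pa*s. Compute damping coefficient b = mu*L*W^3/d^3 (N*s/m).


Step 1: Convert to SI.
L = 126e-6 m, W = 435e-6 m, d = 4e-6 m
Step 2: W^3 = (435e-6)^3 = 8.23e-11 m^3
Step 3: d^3 = (4e-6)^3 = 6.40e-17 m^3
Step 4: b = 1.8e-5 * 126e-6 * 8.23e-11 / 6.40e-17
b = 2.92e-03 N*s/m


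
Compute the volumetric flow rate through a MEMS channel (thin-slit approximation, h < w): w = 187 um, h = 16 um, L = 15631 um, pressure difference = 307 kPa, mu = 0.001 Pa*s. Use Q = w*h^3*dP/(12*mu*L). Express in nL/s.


Step 1: Convert all dimensions to SI (meters).
w = 187e-6 m, h = 16e-6 m, L = 15631e-6 m, dP = 307e3 Pa
Step 2: Q = w * h^3 * dP / (12 * mu * L)
Q = 187e-6 * (16e-6)^3 * 307e3 / (12 * 0.001 * 15631e-6) = 1.25363734e-09 m^3/s
Step 3: Convert Q from m^3/s to nL/s (1 m^3 = 1e12 nL, so multiply by 1e12).
Q = 1253.637 nL/s


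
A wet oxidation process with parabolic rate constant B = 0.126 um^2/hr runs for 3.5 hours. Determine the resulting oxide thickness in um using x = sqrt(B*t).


Step 1: Compute B*t = 0.126 * 3.5 = 0.441
Step 2: x = sqrt(0.441)
x = 0.664 um


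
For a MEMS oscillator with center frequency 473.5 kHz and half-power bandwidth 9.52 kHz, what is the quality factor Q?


Step 1: Q = f0 / bandwidth
Step 2: Q = 473.5 / 9.52
Q = 49.7


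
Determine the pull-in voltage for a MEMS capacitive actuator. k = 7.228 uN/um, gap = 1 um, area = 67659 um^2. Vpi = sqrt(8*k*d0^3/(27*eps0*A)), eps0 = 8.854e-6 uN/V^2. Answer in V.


Step 1: Compute numerator: 8 * k * d0^3 = 8 * 7.228 * 1^3 = 57.824
Step 2: Compute denominator: 27 * eps0 * A = 27 * 8.854e-6 * 67659 = 16.174425
Step 3: Vpi = sqrt(57.824 / 16.174425)
Vpi = 1.89 V


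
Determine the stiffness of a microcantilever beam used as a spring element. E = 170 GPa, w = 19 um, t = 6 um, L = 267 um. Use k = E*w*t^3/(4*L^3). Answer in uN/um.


Step 1: Convert E to consistent units (1 GPa = 1000 uN/um^2).
E = 170 GPa = 170000 uN/um^2
Step 2: Compute t^3 = 6^3 = 216
Step 3: Compute L^3 = 267^3 = 19034163
Step 4: k = 170000 * 19 * 216 / (4 * 19034163)
k = 9.1635 uN/um


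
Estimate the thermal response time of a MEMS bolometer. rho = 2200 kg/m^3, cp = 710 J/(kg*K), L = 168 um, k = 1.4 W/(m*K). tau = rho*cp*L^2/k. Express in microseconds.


Step 1: Convert L to m: L = 168e-6 m
Step 2: L^2 = (168e-6)^2 = 2.8224e-08 m^2
Step 3: tau = 2200 * 710 * 2.8224e-08 / 1.4 = 3.148992e-02 s
Step 4: Convert to microseconds (multiply by 1e6).
tau = 31489.92 us


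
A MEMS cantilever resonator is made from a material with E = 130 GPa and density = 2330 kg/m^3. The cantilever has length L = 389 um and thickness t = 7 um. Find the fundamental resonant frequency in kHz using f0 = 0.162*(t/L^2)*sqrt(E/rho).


Step 1: Convert units to SI.
t_SI = 7e-6 m, L_SI = 389e-6 m
Step 2: Calculate sqrt(E/rho).
sqrt(130e9 / 2330) = 7469.54 m/s
Step 3: Compute f0.
f0 = 0.162 * 7e-6 / (389e-6)^2 * 7469.54 = 55976.8 Hz = 55.98 kHz


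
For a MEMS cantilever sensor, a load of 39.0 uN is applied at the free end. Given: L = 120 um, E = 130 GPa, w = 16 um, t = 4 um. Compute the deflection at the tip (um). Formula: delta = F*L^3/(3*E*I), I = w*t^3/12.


Step 1: Calculate the second moment of area.
I = w * t^3 / 12 = 16 * 4^3 / 12 = 85.3333 um^4
Step 2: Convert E to consistent units (1 GPa = 1000 uN/um^2).
E = 130 GPa = 130000 uN/um^2
Step 3: Calculate tip deflection.
delta = F * L^3 / (3 * E * I)
delta = 39.0 * 120^3 / (3 * 130000 * 85.3333)
delta = 2.025 um


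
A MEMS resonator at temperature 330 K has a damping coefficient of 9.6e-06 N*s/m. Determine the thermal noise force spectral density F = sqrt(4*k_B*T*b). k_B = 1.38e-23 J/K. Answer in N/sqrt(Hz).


Step 1: Compute 4 * k_B * T * b
= 4 * 1.38e-23 * 330 * 9.6e-06
= 1.7487e-25 N^2/Hz
Step 2: F_noise = sqrt(1.7487e-25)
F_noise = 4.18e-13 N/sqrt(Hz)


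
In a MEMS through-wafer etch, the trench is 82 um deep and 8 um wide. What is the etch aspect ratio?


Step 1: AR = depth / width
Step 2: AR = 82 / 8
AR = 10.3


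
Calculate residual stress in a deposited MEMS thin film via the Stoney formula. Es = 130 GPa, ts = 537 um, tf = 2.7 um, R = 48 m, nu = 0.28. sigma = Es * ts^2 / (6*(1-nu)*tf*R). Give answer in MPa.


Step 1: Compute numerator: Es * ts^2 = 130 * 537^2 = 37487970 (GPa*um^2)
Step 2: Compute denominator (R in um): 6*(1-nu)*tf*R = 6*0.72*2.7*48e6 = 559872000.0 (um^2)
Step 3: sigma (GPa) = 37487970 / 559872000.0 = 6.6958e-02 GPa
Step 4: Convert to MPa (x1000): sigma = 67.0 MPa
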